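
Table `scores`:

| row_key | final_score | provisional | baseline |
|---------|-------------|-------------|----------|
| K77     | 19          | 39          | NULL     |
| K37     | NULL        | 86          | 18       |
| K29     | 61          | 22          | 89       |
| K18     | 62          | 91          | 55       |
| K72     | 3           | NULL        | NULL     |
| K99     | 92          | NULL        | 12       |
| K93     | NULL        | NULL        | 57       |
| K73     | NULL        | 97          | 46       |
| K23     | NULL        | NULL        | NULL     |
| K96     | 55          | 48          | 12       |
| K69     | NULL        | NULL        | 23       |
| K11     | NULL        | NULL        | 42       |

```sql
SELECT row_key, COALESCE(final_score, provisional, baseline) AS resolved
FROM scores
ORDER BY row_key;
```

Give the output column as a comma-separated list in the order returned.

42, 62, NULL, 61, 86, 23, 3, 97, 19, 57, 55, 92

row_key=K11: final_score=NULL, provisional=NULL, baseline=42 → 42
row_key=K18: final_score=62 → 62
row_key=K23: final_score=NULL, provisional=NULL, baseline=NULL (all NULL) → NULL
row_key=K29: final_score=61 → 61
row_key=K37: final_score=NULL, provisional=86 → 86
row_key=K69: final_score=NULL, provisional=NULL, baseline=23 → 23
row_key=K72: final_score=3 → 3
row_key=K73: final_score=NULL, provisional=97 → 97
row_key=K77: final_score=19 → 19
row_key=K93: final_score=NULL, provisional=NULL, baseline=57 → 57
row_key=K96: final_score=55 → 55
row_key=K99: final_score=92 → 92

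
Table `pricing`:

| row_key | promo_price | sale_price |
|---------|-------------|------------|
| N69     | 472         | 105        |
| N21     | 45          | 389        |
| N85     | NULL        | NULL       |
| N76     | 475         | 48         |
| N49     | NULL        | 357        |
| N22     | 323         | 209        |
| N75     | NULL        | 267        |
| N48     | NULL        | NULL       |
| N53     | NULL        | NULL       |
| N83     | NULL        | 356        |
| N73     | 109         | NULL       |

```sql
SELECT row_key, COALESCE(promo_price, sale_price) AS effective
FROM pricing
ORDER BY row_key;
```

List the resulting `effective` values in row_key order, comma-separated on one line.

45, 323, NULL, 357, NULL, 472, 109, 267, 475, 356, NULL

row_key=N21: promo_price=45 → 45
row_key=N22: promo_price=323 → 323
row_key=N48: promo_price=NULL, sale_price=NULL (all NULL) → NULL
row_key=N49: promo_price=NULL, sale_price=357 → 357
row_key=N53: promo_price=NULL, sale_price=NULL (all NULL) → NULL
row_key=N69: promo_price=472 → 472
row_key=N73: promo_price=109 → 109
row_key=N75: promo_price=NULL, sale_price=267 → 267
row_key=N76: promo_price=475 → 475
row_key=N83: promo_price=NULL, sale_price=356 → 356
row_key=N85: promo_price=NULL, sale_price=NULL (all NULL) → NULL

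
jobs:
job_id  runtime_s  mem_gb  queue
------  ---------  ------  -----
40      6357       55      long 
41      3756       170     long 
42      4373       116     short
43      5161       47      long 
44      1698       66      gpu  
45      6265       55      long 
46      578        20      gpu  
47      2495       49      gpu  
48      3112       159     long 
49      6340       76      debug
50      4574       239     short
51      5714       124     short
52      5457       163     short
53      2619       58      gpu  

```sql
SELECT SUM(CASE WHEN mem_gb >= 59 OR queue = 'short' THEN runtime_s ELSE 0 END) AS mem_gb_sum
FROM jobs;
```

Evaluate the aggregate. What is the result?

job_id=40: ✗
job_id=41: ✓ → 3756
job_id=42: ✓ → 4373
job_id=43: ✗
job_id=44: ✓ → 1698
job_id=45: ✗
job_id=46: ✗
job_id=47: ✗
job_id=48: ✓ → 3112
job_id=49: ✓ → 6340
job_id=50: ✓ → 4574
job_id=51: ✓ → 5714
job_id=52: ✓ → 5457
job_id=53: ✗
mem_gb_sum = 3756 + 4373 + 1698 + 3112 + 6340 + 4574 + 5714 + 5457 = 35024

35024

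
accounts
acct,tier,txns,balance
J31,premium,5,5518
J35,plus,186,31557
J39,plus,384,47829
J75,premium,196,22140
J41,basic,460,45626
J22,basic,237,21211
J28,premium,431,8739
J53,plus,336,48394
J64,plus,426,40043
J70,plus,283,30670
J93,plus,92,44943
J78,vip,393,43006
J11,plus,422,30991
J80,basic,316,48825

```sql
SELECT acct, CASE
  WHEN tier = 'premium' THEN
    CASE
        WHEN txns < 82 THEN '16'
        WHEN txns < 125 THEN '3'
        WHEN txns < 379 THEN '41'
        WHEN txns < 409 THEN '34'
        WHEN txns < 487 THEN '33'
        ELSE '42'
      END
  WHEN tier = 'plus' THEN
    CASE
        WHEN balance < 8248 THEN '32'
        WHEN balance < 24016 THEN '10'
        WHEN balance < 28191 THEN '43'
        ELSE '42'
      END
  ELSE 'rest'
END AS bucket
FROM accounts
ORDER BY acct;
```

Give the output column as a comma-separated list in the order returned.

acct=J11: tier='plus' → inner[ELSE] → 42
acct=J22: tier='basic' → outer ELSE → rest
acct=J28: tier='premium' → inner[txns < 487] → 33
acct=J31: tier='premium' → inner[txns < 82] → 16
acct=J35: tier='plus' → inner[ELSE] → 42
acct=J39: tier='plus' → inner[ELSE] → 42
acct=J41: tier='basic' → outer ELSE → rest
acct=J53: tier='plus' → inner[ELSE] → 42
acct=J64: tier='plus' → inner[ELSE] → 42
acct=J70: tier='plus' → inner[ELSE] → 42
acct=J75: tier='premium' → inner[txns < 379] → 41
acct=J78: tier='vip' → outer ELSE → rest
acct=J80: tier='basic' → outer ELSE → rest
acct=J93: tier='plus' → inner[ELSE] → 42

42, rest, 33, 16, 42, 42, rest, 42, 42, 42, 41, rest, rest, 42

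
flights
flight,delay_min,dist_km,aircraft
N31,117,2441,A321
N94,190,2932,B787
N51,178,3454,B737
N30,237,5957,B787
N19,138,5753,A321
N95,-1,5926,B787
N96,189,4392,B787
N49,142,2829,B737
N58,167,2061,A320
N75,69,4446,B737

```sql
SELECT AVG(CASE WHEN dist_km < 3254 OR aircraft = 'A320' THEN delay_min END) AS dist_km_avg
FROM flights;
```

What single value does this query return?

flight=N31: ✓ → 117
flight=N94: ✓ → 190
flight=N51: ✗
flight=N30: ✗
flight=N19: ✗
flight=N95: ✗
flight=N96: ✗
flight=N49: ✓ → 142
flight=N58: ✓ → 167
flight=N75: ✗
dist_km_avg = (117 + 190 + 142 + 167) / 4 = 154

154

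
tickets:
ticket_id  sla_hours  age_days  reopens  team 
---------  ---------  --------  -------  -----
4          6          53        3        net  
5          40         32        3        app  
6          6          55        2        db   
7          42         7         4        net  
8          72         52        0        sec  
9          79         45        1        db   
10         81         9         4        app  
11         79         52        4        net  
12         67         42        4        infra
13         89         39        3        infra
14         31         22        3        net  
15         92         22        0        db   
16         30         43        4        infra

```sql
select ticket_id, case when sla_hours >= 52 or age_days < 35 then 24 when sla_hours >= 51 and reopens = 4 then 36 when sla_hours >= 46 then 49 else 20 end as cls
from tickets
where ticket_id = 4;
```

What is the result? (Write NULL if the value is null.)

ticket_id = 4: sla_hours=6, age_days=53, reopens=3, team=net.
sla_hours >= 52 or age_days < 35 → false
sla_hours >= 51 and reopens = 4 → false
sla_hours >= 46 → false
No prior WHEN matched → ELSE → 20

20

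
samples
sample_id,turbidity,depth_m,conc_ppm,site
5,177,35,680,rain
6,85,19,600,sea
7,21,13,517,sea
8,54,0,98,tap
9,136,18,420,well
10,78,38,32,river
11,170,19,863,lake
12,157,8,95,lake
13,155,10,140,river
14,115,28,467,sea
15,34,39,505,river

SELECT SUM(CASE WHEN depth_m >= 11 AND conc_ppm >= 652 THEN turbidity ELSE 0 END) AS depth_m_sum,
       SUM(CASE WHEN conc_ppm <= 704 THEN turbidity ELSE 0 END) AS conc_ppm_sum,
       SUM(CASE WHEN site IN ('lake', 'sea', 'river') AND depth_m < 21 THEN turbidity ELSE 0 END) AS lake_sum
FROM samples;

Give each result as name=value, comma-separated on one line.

[depth_m_sum: depth_m >= 11 AND conc_ppm >= 652]
sample_id=5: ✓ → 177
sample_id=6: ✗
sample_id=7: ✗
sample_id=8: ✗
sample_id=9: ✗
sample_id=10: ✗
sample_id=11: ✓ → 170
sample_id=12: ✗
sample_id=13: ✗
sample_id=14: ✗
sample_id=15: ✗
depth_m_sum = 177 + 170 = 347
—
[conc_ppm_sum: conc_ppm <= 704]
sample_id=5: ✓ → 177
sample_id=6: ✓ → 85
sample_id=7: ✓ → 21
sample_id=8: ✓ → 54
sample_id=9: ✓ → 136
sample_id=10: ✓ → 78
sample_id=11: ✗
sample_id=12: ✓ → 157
sample_id=13: ✓ → 155
sample_id=14: ✓ → 115
sample_id=15: ✓ → 34
conc_ppm_sum = 177 + 85 + 21 + 54 + 136 + 78 + 157 + 155 + 115 + 34 = 1012
—
[lake_sum: site IN ('lake', 'sea', 'river') AND depth_m < 21]
sample_id=5: ✗
sample_id=6: ✓ → 85
sample_id=7: ✓ → 21
sample_id=8: ✗
sample_id=9: ✗
sample_id=10: ✗
sample_id=11: ✓ → 170
sample_id=12: ✓ → 157
sample_id=13: ✓ → 155
sample_id=14: ✗
sample_id=15: ✗
lake_sum = 85 + 21 + 170 + 157 + 155 = 588

depth_m_sum=347, conc_ppm_sum=1012, lake_sum=588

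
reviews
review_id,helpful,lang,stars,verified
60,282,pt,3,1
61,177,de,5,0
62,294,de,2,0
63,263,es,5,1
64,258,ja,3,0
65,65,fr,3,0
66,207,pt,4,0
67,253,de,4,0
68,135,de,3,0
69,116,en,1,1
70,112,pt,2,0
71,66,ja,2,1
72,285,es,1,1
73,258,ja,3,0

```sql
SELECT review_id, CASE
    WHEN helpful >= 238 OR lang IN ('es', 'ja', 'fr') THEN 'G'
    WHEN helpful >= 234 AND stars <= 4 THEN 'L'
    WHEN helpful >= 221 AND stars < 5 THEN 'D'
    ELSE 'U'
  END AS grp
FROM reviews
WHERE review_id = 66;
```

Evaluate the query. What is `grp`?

U

review_id = 66: helpful=207, lang=pt, stars=4, verified=0.
helpful >= 238 OR lang IN ('es', 'ja', 'fr') → false
helpful >= 234 AND stars <= 4 → false
helpful >= 221 AND stars < 5 → false
No prior WHEN matched → ELSE → U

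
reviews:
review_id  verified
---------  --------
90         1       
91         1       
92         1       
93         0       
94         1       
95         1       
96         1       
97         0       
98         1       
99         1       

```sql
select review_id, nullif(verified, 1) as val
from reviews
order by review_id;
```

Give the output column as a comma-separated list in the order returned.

review_id=90: verified=1 vs 1: equal → NULL
review_id=91: verified=1 vs 1: equal → NULL
review_id=92: verified=1 vs 1: equal → NULL
review_id=93: verified=0 vs 1: differ → 0
review_id=94: verified=1 vs 1: equal → NULL
review_id=95: verified=1 vs 1: equal → NULL
review_id=96: verified=1 vs 1: equal → NULL
review_id=97: verified=0 vs 1: differ → 0
review_id=98: verified=1 vs 1: equal → NULL
review_id=99: verified=1 vs 1: equal → NULL

NULL, NULL, NULL, 0, NULL, NULL, NULL, 0, NULL, NULL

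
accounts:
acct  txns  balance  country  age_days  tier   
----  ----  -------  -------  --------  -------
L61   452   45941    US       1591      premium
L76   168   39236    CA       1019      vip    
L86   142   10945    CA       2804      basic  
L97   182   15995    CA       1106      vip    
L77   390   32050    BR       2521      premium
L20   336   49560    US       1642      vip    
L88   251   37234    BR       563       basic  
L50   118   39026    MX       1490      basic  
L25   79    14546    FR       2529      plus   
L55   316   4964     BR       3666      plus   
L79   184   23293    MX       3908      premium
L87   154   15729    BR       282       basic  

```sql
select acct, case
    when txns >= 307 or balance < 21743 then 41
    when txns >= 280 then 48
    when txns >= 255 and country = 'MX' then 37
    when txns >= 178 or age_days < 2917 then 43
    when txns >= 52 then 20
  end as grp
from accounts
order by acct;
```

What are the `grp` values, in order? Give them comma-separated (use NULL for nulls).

acct=L20: txns >= 307 or balance < 21743 → 41
acct=L25: txns >= 307 or balance < 21743 → 41
acct=L50: txns >= 178 or age_days < 2917 → 43
acct=L55: txns >= 307 or balance < 21743 → 41
acct=L61: txns >= 307 or balance < 21743 → 41
acct=L76: txns >= 178 or age_days < 2917 → 43
acct=L77: txns >= 307 or balance < 21743 → 41
acct=L79: txns >= 178 or age_days < 2917 → 43
acct=L86: txns >= 307 or balance < 21743 → 41
acct=L87: txns >= 307 or balance < 21743 → 41
acct=L88: txns >= 178 or age_days < 2917 → 43
acct=L97: txns >= 307 or balance < 21743 → 41

41, 41, 43, 41, 41, 43, 41, 43, 41, 41, 43, 41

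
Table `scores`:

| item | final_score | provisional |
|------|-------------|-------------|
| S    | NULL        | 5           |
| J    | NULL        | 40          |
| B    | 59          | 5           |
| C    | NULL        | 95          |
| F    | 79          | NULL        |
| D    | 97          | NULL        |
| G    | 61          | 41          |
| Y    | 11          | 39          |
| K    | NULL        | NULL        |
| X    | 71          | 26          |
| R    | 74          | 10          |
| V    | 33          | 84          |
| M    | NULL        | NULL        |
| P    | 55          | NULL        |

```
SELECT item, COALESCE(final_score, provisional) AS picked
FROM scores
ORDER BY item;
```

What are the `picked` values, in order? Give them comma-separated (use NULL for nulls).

item=B: final_score=59 → 59
item=C: final_score=NULL, provisional=95 → 95
item=D: final_score=97 → 97
item=F: final_score=79 → 79
item=G: final_score=61 → 61
item=J: final_score=NULL, provisional=40 → 40
item=K: final_score=NULL, provisional=NULL (all NULL) → NULL
item=M: final_score=NULL, provisional=NULL (all NULL) → NULL
item=P: final_score=55 → 55
item=R: final_score=74 → 74
item=S: final_score=NULL, provisional=5 → 5
item=V: final_score=33 → 33
item=X: final_score=71 → 71
item=Y: final_score=11 → 11

59, 95, 97, 79, 61, 40, NULL, NULL, 55, 74, 5, 33, 71, 11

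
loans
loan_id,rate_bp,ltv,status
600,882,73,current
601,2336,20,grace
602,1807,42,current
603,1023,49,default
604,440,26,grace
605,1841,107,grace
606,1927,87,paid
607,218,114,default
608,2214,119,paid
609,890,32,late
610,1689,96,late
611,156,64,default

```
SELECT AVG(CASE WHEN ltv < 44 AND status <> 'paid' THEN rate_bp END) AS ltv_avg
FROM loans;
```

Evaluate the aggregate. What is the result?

loan_id=600: ✗
loan_id=601: ✓ → 2336
loan_id=602: ✓ → 1807
loan_id=603: ✗
loan_id=604: ✓ → 440
loan_id=605: ✗
loan_id=606: ✗
loan_id=607: ✗
loan_id=608: ✗
loan_id=609: ✓ → 890
loan_id=610: ✗
loan_id=611: ✗
ltv_avg = (2336 + 1807 + 440 + 890) / 4 = 1368.25

1368.25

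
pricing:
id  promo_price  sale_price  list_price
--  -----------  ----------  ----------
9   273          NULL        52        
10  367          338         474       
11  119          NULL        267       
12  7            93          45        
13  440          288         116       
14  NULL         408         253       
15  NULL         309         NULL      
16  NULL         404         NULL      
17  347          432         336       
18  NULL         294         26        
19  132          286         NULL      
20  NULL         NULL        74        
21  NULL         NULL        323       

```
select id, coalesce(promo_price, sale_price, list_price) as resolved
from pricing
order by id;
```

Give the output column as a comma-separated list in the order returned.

id=9: promo_price=273 → 273
id=10: promo_price=367 → 367
id=11: promo_price=119 → 119
id=12: promo_price=7 → 7
id=13: promo_price=440 → 440
id=14: promo_price=NULL, sale_price=408 → 408
id=15: promo_price=NULL, sale_price=309 → 309
id=16: promo_price=NULL, sale_price=404 → 404
id=17: promo_price=347 → 347
id=18: promo_price=NULL, sale_price=294 → 294
id=19: promo_price=132 → 132
id=20: promo_price=NULL, sale_price=NULL, list_price=74 → 74
id=21: promo_price=NULL, sale_price=NULL, list_price=323 → 323

273, 367, 119, 7, 440, 408, 309, 404, 347, 294, 132, 74, 323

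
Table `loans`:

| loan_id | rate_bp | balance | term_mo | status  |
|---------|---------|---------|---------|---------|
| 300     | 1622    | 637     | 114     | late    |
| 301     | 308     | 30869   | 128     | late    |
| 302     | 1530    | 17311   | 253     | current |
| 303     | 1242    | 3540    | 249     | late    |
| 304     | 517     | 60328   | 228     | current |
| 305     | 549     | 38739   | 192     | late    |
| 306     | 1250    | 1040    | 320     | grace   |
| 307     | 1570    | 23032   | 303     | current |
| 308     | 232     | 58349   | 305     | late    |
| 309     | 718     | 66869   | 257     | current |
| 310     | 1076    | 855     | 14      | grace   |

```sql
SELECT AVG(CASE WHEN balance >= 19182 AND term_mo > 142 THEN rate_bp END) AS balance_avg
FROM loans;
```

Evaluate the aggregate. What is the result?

loan_id=300: ✗
loan_id=301: ✗
loan_id=302: ✗
loan_id=303: ✗
loan_id=304: ✓ → 517
loan_id=305: ✓ → 549
loan_id=306: ✗
loan_id=307: ✓ → 1570
loan_id=308: ✓ → 232
loan_id=309: ✓ → 718
loan_id=310: ✗
balance_avg = (517 + 549 + 1570 + 232 + 718) / 5 = 717.2

717.2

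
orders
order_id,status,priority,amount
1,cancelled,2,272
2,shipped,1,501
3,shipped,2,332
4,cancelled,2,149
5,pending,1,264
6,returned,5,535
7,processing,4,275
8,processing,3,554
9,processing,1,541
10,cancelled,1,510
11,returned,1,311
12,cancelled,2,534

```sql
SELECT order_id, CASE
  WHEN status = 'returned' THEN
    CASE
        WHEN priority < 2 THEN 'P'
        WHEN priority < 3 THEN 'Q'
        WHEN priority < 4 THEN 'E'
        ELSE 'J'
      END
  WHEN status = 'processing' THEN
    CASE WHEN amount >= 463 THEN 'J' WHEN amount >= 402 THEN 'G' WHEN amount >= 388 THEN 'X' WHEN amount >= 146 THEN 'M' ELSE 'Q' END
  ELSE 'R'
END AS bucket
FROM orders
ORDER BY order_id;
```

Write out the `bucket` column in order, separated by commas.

order_id=1: status='cancelled' → outer ELSE → R
order_id=2: status='shipped' → outer ELSE → R
order_id=3: status='shipped' → outer ELSE → R
order_id=4: status='cancelled' → outer ELSE → R
order_id=5: status='pending' → outer ELSE → R
order_id=6: status='returned' → inner[ELSE] → J
order_id=7: status='processing' → inner[amount >= 146] → M
order_id=8: status='processing' → inner[amount >= 463] → J
order_id=9: status='processing' → inner[amount >= 463] → J
order_id=10: status='cancelled' → outer ELSE → R
order_id=11: status='returned' → inner[priority < 2] → P
order_id=12: status='cancelled' → outer ELSE → R

R, R, R, R, R, J, M, J, J, R, P, R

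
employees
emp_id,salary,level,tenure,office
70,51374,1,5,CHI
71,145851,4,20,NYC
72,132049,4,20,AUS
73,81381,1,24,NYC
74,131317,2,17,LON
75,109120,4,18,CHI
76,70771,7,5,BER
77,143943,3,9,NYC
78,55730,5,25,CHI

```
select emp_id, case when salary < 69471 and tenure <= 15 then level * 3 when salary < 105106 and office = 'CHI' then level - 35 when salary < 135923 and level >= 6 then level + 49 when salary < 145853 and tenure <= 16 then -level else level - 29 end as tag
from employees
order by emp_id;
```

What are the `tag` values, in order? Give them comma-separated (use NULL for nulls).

3, -25, -25, -28, -27, -25, 56, -3, -30

emp_id=70: salary < 69471 and tenure <= 15 → 3
emp_id=71: ELSE → -25
emp_id=72: ELSE → -25
emp_id=73: ELSE → -28
emp_id=74: ELSE → -27
emp_id=75: ELSE → -25
emp_id=76: salary < 135923 and level >= 6 → 56
emp_id=77: salary < 145853 and tenure <= 16 → -3
emp_id=78: salary < 105106 and office = 'CHI' → -30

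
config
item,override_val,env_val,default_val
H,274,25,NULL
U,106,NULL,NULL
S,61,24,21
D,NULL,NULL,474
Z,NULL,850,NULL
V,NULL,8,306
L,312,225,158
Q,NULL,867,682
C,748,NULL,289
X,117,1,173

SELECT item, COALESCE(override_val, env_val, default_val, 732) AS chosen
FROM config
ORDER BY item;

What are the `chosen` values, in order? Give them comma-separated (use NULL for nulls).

item=C: override_val=748 → 748
item=D: override_val=NULL, env_val=NULL, default_val=474 → 474
item=H: override_val=274 → 274
item=L: override_val=312 → 312
item=Q: override_val=NULL, env_val=867 → 867
item=S: override_val=61 → 61
item=U: override_val=106 → 106
item=V: override_val=NULL, env_val=8 → 8
item=X: override_val=117 → 117
item=Z: override_val=NULL, env_val=850 → 850

748, 474, 274, 312, 867, 61, 106, 8, 117, 850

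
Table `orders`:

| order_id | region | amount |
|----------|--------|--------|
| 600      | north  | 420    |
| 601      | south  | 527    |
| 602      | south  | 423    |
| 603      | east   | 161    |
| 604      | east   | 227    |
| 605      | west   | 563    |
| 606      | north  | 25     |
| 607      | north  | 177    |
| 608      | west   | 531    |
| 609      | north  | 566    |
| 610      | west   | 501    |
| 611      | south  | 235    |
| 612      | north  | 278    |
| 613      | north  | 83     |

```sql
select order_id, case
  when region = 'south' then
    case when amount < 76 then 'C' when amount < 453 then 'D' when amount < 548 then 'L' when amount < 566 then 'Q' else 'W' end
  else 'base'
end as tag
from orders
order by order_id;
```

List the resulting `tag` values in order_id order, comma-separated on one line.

order_id=600: region='north' → outer ELSE → base
order_id=601: region='south' → inner[amount < 548] → L
order_id=602: region='south' → inner[amount < 453] → D
order_id=603: region='east' → outer ELSE → base
order_id=604: region='east' → outer ELSE → base
order_id=605: region='west' → outer ELSE → base
order_id=606: region='north' → outer ELSE → base
order_id=607: region='north' → outer ELSE → base
order_id=608: region='west' → outer ELSE → base
order_id=609: region='north' → outer ELSE → base
order_id=610: region='west' → outer ELSE → base
order_id=611: region='south' → inner[amount < 453] → D
order_id=612: region='north' → outer ELSE → base
order_id=613: region='north' → outer ELSE → base

base, L, D, base, base, base, base, base, base, base, base, D, base, base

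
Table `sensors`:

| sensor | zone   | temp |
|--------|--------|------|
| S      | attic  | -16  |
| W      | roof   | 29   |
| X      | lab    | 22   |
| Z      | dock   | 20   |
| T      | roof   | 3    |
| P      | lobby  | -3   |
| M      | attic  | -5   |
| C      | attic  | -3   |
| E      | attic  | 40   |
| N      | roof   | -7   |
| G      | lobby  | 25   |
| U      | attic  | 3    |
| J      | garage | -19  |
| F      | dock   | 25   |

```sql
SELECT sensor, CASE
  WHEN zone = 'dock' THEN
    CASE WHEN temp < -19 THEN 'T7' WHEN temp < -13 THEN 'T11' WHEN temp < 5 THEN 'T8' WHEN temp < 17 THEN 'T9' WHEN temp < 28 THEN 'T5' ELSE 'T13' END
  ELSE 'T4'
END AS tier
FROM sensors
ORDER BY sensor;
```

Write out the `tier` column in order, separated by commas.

T4, T4, T5, T4, T4, T4, T4, T4, T4, T4, T4, T4, T4, T5

sensor=C: zone='attic' → outer ELSE → T4
sensor=E: zone='attic' → outer ELSE → T4
sensor=F: zone='dock' → inner[temp < 28] → T5
sensor=G: zone='lobby' → outer ELSE → T4
sensor=J: zone='garage' → outer ELSE → T4
sensor=M: zone='attic' → outer ELSE → T4
sensor=N: zone='roof' → outer ELSE → T4
sensor=P: zone='lobby' → outer ELSE → T4
sensor=S: zone='attic' → outer ELSE → T4
sensor=T: zone='roof' → outer ELSE → T4
sensor=U: zone='attic' → outer ELSE → T4
sensor=W: zone='roof' → outer ELSE → T4
sensor=X: zone='lab' → outer ELSE → T4
sensor=Z: zone='dock' → inner[temp < 28] → T5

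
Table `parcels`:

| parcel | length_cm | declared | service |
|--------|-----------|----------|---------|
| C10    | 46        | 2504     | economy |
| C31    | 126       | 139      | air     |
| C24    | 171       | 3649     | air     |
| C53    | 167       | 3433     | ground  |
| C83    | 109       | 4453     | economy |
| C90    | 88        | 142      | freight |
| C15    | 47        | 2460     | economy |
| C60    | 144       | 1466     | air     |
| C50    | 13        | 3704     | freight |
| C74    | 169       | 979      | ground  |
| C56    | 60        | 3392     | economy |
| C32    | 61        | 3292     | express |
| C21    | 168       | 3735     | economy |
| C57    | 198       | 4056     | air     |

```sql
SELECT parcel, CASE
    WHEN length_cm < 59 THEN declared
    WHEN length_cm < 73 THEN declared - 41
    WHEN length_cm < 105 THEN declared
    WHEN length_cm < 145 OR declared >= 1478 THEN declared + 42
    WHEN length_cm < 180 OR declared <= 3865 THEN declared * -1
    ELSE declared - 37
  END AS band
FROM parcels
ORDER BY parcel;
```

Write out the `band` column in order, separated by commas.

2504, 2460, 3777, 3691, 181, 3251, 3704, 3475, 3351, 4098, 1508, -979, 4495, 142

parcel=C10: length_cm < 59 → 2504
parcel=C15: length_cm < 59 → 2460
parcel=C21: length_cm < 145 OR declared >= 1478 → 3777
parcel=C24: length_cm < 145 OR declared >= 1478 → 3691
parcel=C31: length_cm < 145 OR declared >= 1478 → 181
parcel=C32: length_cm < 73 → 3251
parcel=C50: length_cm < 59 → 3704
parcel=C53: length_cm < 145 OR declared >= 1478 → 3475
parcel=C56: length_cm < 73 → 3351
parcel=C57: length_cm < 145 OR declared >= 1478 → 4098
parcel=C60: length_cm < 145 OR declared >= 1478 → 1508
parcel=C74: length_cm < 180 OR declared <= 3865 → -979
parcel=C83: length_cm < 145 OR declared >= 1478 → 4495
parcel=C90: length_cm < 105 → 142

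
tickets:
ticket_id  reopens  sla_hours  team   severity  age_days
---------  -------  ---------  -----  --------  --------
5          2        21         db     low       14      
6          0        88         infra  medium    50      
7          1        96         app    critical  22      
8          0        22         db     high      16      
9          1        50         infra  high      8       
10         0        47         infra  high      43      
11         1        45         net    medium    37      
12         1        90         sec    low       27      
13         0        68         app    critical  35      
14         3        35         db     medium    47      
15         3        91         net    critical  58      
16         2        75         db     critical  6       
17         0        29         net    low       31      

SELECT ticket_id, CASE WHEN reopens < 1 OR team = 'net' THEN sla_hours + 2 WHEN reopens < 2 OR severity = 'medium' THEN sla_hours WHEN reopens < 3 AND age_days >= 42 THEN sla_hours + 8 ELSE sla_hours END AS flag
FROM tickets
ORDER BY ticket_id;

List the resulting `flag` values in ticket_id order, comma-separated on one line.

21, 90, 96, 24, 50, 49, 47, 90, 70, 35, 93, 75, 31

ticket_id=5: ELSE → 21
ticket_id=6: reopens < 1 OR team = 'net' → 90
ticket_id=7: reopens < 2 OR severity = 'medium' → 96
ticket_id=8: reopens < 1 OR team = 'net' → 24
ticket_id=9: reopens < 2 OR severity = 'medium' → 50
ticket_id=10: reopens < 1 OR team = 'net' → 49
ticket_id=11: reopens < 1 OR team = 'net' → 47
ticket_id=12: reopens < 2 OR severity = 'medium' → 90
ticket_id=13: reopens < 1 OR team = 'net' → 70
ticket_id=14: reopens < 2 OR severity = 'medium' → 35
ticket_id=15: reopens < 1 OR team = 'net' → 93
ticket_id=16: ELSE → 75
ticket_id=17: reopens < 1 OR team = 'net' → 31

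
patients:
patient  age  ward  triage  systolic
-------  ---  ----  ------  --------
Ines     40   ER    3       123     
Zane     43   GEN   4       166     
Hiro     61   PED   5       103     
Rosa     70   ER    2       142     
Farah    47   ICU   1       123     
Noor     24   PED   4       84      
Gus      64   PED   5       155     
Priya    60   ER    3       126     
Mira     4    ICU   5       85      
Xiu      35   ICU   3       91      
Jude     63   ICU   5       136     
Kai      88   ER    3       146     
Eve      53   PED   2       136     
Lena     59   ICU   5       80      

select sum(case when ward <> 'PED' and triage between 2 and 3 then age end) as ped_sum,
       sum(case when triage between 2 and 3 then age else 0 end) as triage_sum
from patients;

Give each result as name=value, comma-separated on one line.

ped_sum=293, triage_sum=346

[ped_sum: ward <> 'PED' and triage between 2 and 3]
patient=Ines: ✓ → 40
patient=Zane: ✗
patient=Hiro: ✗
patient=Rosa: ✓ → 70
patient=Farah: ✗
patient=Noor: ✗
patient=Gus: ✗
patient=Priya: ✓ → 60
patient=Mira: ✗
patient=Xiu: ✓ → 35
patient=Jude: ✗
patient=Kai: ✓ → 88
patient=Eve: ✗
patient=Lena: ✗
ped_sum = 40 + 70 + 60 + 35 + 88 = 293
—
[triage_sum: triage between 2 and 3]
patient=Ines: ✓ → 40
patient=Zane: ✗
patient=Hiro: ✗
patient=Rosa: ✓ → 70
patient=Farah: ✗
patient=Noor: ✗
patient=Gus: ✗
patient=Priya: ✓ → 60
patient=Mira: ✗
patient=Xiu: ✓ → 35
patient=Jude: ✗
patient=Kai: ✓ → 88
patient=Eve: ✓ → 53
patient=Lena: ✗
triage_sum = 40 + 70 + 60 + 35 + 88 + 53 = 346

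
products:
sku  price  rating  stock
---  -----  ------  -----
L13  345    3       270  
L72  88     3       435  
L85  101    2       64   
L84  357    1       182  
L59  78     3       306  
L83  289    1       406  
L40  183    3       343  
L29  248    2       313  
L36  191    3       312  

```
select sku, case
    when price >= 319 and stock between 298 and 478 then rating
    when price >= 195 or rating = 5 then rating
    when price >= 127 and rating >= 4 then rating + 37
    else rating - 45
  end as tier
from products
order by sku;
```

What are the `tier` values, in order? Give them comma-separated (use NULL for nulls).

sku=L13: price >= 195 or rating = 5 → 3
sku=L29: price >= 195 or rating = 5 → 2
sku=L36: ELSE → -42
sku=L40: ELSE → -42
sku=L59: ELSE → -42
sku=L72: ELSE → -42
sku=L83: price >= 195 or rating = 5 → 1
sku=L84: price >= 195 or rating = 5 → 1
sku=L85: ELSE → -43

3, 2, -42, -42, -42, -42, 1, 1, -43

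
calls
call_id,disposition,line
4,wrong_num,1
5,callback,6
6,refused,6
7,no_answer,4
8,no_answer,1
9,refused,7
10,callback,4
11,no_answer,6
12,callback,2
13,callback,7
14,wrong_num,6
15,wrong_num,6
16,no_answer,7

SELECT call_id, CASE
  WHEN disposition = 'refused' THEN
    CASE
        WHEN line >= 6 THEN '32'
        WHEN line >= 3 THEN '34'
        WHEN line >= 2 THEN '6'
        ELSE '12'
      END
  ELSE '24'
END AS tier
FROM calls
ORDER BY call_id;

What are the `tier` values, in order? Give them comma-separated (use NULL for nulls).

call_id=4: disposition='wrong_num' → outer ELSE → 24
call_id=5: disposition='callback' → outer ELSE → 24
call_id=6: disposition='refused' → inner[line >= 6] → 32
call_id=7: disposition='no_answer' → outer ELSE → 24
call_id=8: disposition='no_answer' → outer ELSE → 24
call_id=9: disposition='refused' → inner[line >= 6] → 32
call_id=10: disposition='callback' → outer ELSE → 24
call_id=11: disposition='no_answer' → outer ELSE → 24
call_id=12: disposition='callback' → outer ELSE → 24
call_id=13: disposition='callback' → outer ELSE → 24
call_id=14: disposition='wrong_num' → outer ELSE → 24
call_id=15: disposition='wrong_num' → outer ELSE → 24
call_id=16: disposition='no_answer' → outer ELSE → 24

24, 24, 32, 24, 24, 32, 24, 24, 24, 24, 24, 24, 24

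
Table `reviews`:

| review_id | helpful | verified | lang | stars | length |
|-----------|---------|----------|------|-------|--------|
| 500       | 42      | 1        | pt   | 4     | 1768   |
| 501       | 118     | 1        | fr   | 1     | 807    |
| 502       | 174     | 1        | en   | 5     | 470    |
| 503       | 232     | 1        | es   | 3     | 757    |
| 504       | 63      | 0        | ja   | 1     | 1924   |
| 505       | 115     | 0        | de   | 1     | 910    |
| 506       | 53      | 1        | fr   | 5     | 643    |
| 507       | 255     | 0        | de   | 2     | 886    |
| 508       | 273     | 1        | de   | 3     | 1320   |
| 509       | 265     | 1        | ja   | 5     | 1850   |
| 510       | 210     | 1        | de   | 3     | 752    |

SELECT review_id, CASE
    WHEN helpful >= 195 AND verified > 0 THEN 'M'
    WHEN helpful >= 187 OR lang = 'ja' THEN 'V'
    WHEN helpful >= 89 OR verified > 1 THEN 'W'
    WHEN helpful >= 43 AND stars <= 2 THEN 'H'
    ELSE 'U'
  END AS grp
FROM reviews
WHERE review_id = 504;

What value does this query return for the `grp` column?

review_id = 504: helpful=63, verified=0, lang=ja, stars=1, length=1924.
helpful >= 195 AND verified > 0 → false
helpful >= 187 OR lang = 'ja' → true → V

V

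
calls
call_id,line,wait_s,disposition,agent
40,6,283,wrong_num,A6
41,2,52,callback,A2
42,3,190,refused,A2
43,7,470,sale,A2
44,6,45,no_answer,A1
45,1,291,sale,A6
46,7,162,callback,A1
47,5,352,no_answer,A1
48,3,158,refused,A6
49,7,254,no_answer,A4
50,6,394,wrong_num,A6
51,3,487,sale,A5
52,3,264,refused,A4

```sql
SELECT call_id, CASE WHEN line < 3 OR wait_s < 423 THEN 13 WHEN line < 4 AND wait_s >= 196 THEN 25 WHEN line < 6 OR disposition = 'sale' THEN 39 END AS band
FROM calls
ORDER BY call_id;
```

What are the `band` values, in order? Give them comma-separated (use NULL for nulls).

call_id=40: line < 3 OR wait_s < 423 → 13
call_id=41: line < 3 OR wait_s < 423 → 13
call_id=42: line < 3 OR wait_s < 423 → 13
call_id=43: line < 6 OR disposition = 'sale' → 39
call_id=44: line < 3 OR wait_s < 423 → 13
call_id=45: line < 3 OR wait_s < 423 → 13
call_id=46: line < 3 OR wait_s < 423 → 13
call_id=47: line < 3 OR wait_s < 423 → 13
call_id=48: line < 3 OR wait_s < 423 → 13
call_id=49: line < 3 OR wait_s < 423 → 13
call_id=50: line < 3 OR wait_s < 423 → 13
call_id=51: line < 4 AND wait_s >= 196 → 25
call_id=52: line < 3 OR wait_s < 423 → 13

13, 13, 13, 39, 13, 13, 13, 13, 13, 13, 13, 25, 13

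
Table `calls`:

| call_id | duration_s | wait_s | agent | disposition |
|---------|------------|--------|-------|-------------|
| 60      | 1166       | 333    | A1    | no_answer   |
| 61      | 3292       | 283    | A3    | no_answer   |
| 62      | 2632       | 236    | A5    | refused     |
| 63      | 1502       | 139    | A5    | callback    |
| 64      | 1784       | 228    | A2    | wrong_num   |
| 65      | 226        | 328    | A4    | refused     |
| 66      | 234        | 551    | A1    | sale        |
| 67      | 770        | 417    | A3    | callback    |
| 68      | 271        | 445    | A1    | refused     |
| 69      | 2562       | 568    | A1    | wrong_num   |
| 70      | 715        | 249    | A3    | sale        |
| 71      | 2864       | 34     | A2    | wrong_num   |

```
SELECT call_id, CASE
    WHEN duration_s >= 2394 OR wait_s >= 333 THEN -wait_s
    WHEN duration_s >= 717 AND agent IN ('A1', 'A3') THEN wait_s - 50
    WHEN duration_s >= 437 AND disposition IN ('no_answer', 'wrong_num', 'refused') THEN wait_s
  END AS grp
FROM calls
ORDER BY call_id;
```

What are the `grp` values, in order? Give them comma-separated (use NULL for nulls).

call_id=60: duration_s >= 2394 OR wait_s >= 333 → -333
call_id=61: duration_s >= 2394 OR wait_s >= 333 → -283
call_id=62: duration_s >= 2394 OR wait_s >= 333 → -236
call_id=63: (no match → NULL) → NULL
call_id=64: duration_s >= 437 AND disposition IN ('no_answer', 'wrong_num', 'refused') → 228
call_id=65: (no match → NULL) → NULL
call_id=66: duration_s >= 2394 OR wait_s >= 333 → -551
call_id=67: duration_s >= 2394 OR wait_s >= 333 → -417
call_id=68: duration_s >= 2394 OR wait_s >= 333 → -445
call_id=69: duration_s >= 2394 OR wait_s >= 333 → -568
call_id=70: (no match → NULL) → NULL
call_id=71: duration_s >= 2394 OR wait_s >= 333 → -34

-333, -283, -236, NULL, 228, NULL, -551, -417, -445, -568, NULL, -34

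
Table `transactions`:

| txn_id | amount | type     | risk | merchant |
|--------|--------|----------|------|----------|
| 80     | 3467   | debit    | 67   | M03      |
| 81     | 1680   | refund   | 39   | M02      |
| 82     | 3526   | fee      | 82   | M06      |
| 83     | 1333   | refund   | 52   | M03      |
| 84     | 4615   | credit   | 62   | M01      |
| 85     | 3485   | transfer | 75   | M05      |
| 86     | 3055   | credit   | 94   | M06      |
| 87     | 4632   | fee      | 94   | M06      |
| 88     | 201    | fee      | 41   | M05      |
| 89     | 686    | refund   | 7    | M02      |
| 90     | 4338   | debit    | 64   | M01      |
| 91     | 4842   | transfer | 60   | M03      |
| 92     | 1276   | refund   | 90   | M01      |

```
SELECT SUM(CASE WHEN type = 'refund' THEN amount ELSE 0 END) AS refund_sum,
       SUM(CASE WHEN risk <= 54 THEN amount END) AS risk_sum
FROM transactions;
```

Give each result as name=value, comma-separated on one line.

refund_sum=4975, risk_sum=3900

[refund_sum: type = 'refund']
txn_id=80: ✗
txn_id=81: ✓ → 1680
txn_id=82: ✗
txn_id=83: ✓ → 1333
txn_id=84: ✗
txn_id=85: ✗
txn_id=86: ✗
txn_id=87: ✗
txn_id=88: ✗
txn_id=89: ✓ → 686
txn_id=90: ✗
txn_id=91: ✗
txn_id=92: ✓ → 1276
refund_sum = 1680 + 1333 + 686 + 1276 = 4975
—
[risk_sum: risk <= 54]
txn_id=80: ✗
txn_id=81: ✓ → 1680
txn_id=82: ✗
txn_id=83: ✓ → 1333
txn_id=84: ✗
txn_id=85: ✗
txn_id=86: ✗
txn_id=87: ✗
txn_id=88: ✓ → 201
txn_id=89: ✓ → 686
txn_id=90: ✗
txn_id=91: ✗
txn_id=92: ✗
risk_sum = 1680 + 1333 + 201 + 686 = 3900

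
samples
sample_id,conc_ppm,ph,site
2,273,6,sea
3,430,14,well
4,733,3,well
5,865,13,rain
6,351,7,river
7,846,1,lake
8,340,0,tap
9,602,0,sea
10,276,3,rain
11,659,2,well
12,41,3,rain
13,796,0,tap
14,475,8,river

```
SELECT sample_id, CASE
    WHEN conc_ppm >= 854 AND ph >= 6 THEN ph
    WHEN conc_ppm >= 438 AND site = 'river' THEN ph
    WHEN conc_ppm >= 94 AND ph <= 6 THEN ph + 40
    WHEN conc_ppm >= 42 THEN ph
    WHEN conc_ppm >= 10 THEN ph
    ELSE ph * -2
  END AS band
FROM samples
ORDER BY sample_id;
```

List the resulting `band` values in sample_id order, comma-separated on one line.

sample_id=2: conc_ppm >= 94 AND ph <= 6 → 46
sample_id=3: conc_ppm >= 42 → 14
sample_id=4: conc_ppm >= 94 AND ph <= 6 → 43
sample_id=5: conc_ppm >= 854 AND ph >= 6 → 13
sample_id=6: conc_ppm >= 42 → 7
sample_id=7: conc_ppm >= 94 AND ph <= 6 → 41
sample_id=8: conc_ppm >= 94 AND ph <= 6 → 40
sample_id=9: conc_ppm >= 94 AND ph <= 6 → 40
sample_id=10: conc_ppm >= 94 AND ph <= 6 → 43
sample_id=11: conc_ppm >= 94 AND ph <= 6 → 42
sample_id=12: conc_ppm >= 10 → 3
sample_id=13: conc_ppm >= 94 AND ph <= 6 → 40
sample_id=14: conc_ppm >= 438 AND site = 'river' → 8

46, 14, 43, 13, 7, 41, 40, 40, 43, 42, 3, 40, 8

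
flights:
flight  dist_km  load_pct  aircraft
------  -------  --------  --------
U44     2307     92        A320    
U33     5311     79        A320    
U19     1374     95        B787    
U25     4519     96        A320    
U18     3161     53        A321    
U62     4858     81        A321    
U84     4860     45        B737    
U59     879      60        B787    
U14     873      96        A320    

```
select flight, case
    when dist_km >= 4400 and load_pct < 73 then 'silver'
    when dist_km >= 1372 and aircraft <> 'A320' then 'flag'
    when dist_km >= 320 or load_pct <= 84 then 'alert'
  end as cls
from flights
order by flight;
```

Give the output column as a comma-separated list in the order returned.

flight=U14: dist_km >= 320 or load_pct <= 84 → alert
flight=U18: dist_km >= 1372 and aircraft <> 'A320' → flag
flight=U19: dist_km >= 1372 and aircraft <> 'A320' → flag
flight=U25: dist_km >= 320 or load_pct <= 84 → alert
flight=U33: dist_km >= 320 or load_pct <= 84 → alert
flight=U44: dist_km >= 320 or load_pct <= 84 → alert
flight=U59: dist_km >= 320 or load_pct <= 84 → alert
flight=U62: dist_km >= 1372 and aircraft <> 'A320' → flag
flight=U84: dist_km >= 4400 and load_pct < 73 → silver

alert, flag, flag, alert, alert, alert, alert, flag, silver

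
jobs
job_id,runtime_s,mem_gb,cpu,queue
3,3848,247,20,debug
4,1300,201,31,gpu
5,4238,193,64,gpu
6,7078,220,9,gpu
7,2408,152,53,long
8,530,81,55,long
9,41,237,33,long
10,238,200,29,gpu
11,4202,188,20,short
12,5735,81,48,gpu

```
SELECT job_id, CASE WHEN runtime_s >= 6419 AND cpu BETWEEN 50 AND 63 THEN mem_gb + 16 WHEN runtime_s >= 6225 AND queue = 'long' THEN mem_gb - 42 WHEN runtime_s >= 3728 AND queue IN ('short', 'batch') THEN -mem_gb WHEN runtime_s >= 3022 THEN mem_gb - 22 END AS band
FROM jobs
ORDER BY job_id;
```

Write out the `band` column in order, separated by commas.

225, NULL, 171, 198, NULL, NULL, NULL, NULL, -188, 59

job_id=3: runtime_s >= 3022 → 225
job_id=4: (no match → NULL) → NULL
job_id=5: runtime_s >= 3022 → 171
job_id=6: runtime_s >= 3022 → 198
job_id=7: (no match → NULL) → NULL
job_id=8: (no match → NULL) → NULL
job_id=9: (no match → NULL) → NULL
job_id=10: (no match → NULL) → NULL
job_id=11: runtime_s >= 3728 AND queue IN ('short', 'batch') → -188
job_id=12: runtime_s >= 3022 → 59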